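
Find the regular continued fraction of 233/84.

Run the Euclidean algorithm on 233 and 84; the successive quotients are the partial quotients a_0, a_1, ... (each step inverts the fractional part left over by the previous one):
  233 = 2*84 + 65, so a_0 = 2.
  84 = 1*65 + 19, so a_1 = 1.
  65 = 3*19 + 8, so a_2 = 3.
  19 = 2*8 + 3, so a_3 = 2.
  8 = 2*3 + 2, so a_4 = 2.
  3 = 1*2 + 1, so a_5 = 1.
  2 = 2*1 + 0, so a_6 = 2.
The remainder reaches 0 after 7 divisions, so the expansion has 7 partial quotients, read off in order.

[2; 1, 3, 2, 2, 1, 2]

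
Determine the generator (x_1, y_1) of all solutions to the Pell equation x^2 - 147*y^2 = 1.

(x, y) = (97, 8)

First expand sqrt(147) as a continued fraction. With x_i = (sqrt(147) + m_i)/d_i and (m_0, d_0) = (0, 1): a_0 = floor(sqrt(147)) = 12, since 12^2 = 144 <= 147 < 169 = 13^2.
Iterate m_{i+1} = d_i*a_i - m_i, d_{i+1} = (147 - m_{i+1}^2)/d_i, a_{i+1} = floor((a_0 + m_{i+1})/d_{i+1}):
  m_1 = 1*12 - 0 = 12, d_1 = (147 - 12^2)/1 = 3/1 = 3, a_1 = floor((12 + 12)/3) = 8.
  m_2 = 3*8 - 12 = 12, d_2 = (147 - 12^2)/3 = 3/3 = 1, a_2 = floor((12 + 12)/1) = 24.
  m_3 = 1*24 - 12 = 12, d_3 = (147 - 12^2)/1 = 3/1 = 3: (m_3, d_3) = (m_1, d_1) = (12, 3), so from here the quotients repeat a_1, a_2; the period length is 2.
So sqrt(147) = [12; (8, 24)] with period length k = 2.
k is even, so the fundamental solution of x^2 - 147y^2 = 1 is (p_{k-1}, q_{k-1}) = (p_1, q_1); compute convergents through index 1.
Convergents (p_i = a_i*p_{i-1} + p_{i-2}, q_i = a_i*q_{i-1} + q_{i-2} with p_{-2}=0, p_{-1}=1, q_{-2}=1, q_{-1}=0):
  i=0: a_0=12, p_0 = 12*1 + 0 = 12, q_0 = 12*0 + 1 = 1.
  i=1: a_1=8, p_1 = 8*12 + 1 = 97, q_1 = 8*1 + 0 = 8.
Check: 97^2 - 147*8^2 = 9409 - 9408 = 1, so (x, y) = (97, 8) solves the equation, and by the theorem it is the least positive solution.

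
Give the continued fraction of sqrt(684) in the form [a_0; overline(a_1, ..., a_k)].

Write x_i = (sqrt(684) + m_i)/d_i with (m_0, d_0) = (0, 1). a_0 = floor(sqrt(684)) = 26, since 26^2 = 676 <= 684 < 729 = 27^2.
Iterate m_{i+1} = d_i*a_i - m_i, d_{i+1} = (684 - m_{i+1}^2)/d_i, a_{i+1} = floor((a_0 + m_{i+1})/d_{i+1}):
  m_1 = 1*26 - 0 = 26, d_1 = (684 - 26^2)/1 = 8/1 = 8, a_1 = floor((26 + 26)/8) = 6.
  m_2 = 8*6 - 26 = 22, d_2 = (684 - 22^2)/8 = 200/8 = 25, a_2 = floor((26 + 22)/25) = 1.
  m_3 = 25*1 - 22 = 3, d_3 = (684 - 3^2)/25 = 675/25 = 27, a_3 = floor((26 + 3)/27) = 1.
  m_4 = 27*1 - 3 = 24, d_4 = (684 - 24^2)/27 = 108/27 = 4, a_4 = floor((26 + 24)/4) = 12.
  m_5 = 4*12 - 24 = 24, d_5 = (684 - 24^2)/4 = 108/4 = 27, a_5 = floor((26 + 24)/27) = 1.
  m_6 = 27*1 - 24 = 3, d_6 = (684 - 3^2)/27 = 675/27 = 25, a_6 = floor((26 + 3)/25) = 1.
  m_7 = 25*1 - 3 = 22, d_7 = (684 - 22^2)/25 = 200/25 = 8, a_7 = floor((26 + 22)/8) = 6.
  m_8 = 8*6 - 22 = 26, d_8 = (684 - 26^2)/8 = 8/8 = 1, a_8 = floor((26 + 26)/1) = 52.
  m_9 = 1*52 - 26 = 26, d_9 = (684 - 26^2)/1 = 8/1 = 8: (m_9, d_9) = (m_1, d_1) = (26, 8), so from here the quotients repeat a_1, ..., a_8; the period length is 8.
Hence the expansion of sqrt(684) is a_0 = 26 followed by the repeating block 6, 1, 1, 12, 1, 1, 6, 52 (period 8).

[26; overline(6, 1, 1, 12, 1, 1, 6, 52)]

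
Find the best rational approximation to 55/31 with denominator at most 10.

Expand x = 55/31 as a continued fraction with the Euclidean algorithm:
  55 = 1*31 + 24, so a_0 = 1.
  31 = 1*24 + 7, so a_1 = 1.
  24 = 3*7 + 3, so a_2 = 3.
  7 = 2*3 + 1, so a_3 = 2.
  3 = 3*1 + 0, so a_4 = 3.
so x = [1; 1, 3, 2, 3].
Convergents (p_i = a_i*p_{i-1} + p_{i-2}, q_i = a_i*q_{i-1} + q_{i-2} with p_{-2}=0, p_{-1}=1, q_{-2}=1, q_{-1}=0), until the denominator exceeds 10:
  i=0: a_0=1, p_0 = 1*1 + 0 = 1, q_0 = 1*0 + 1 = 1.
  i=1: a_1=1, p_1 = 1*1 + 1 = 2, q_1 = 1*1 + 0 = 1.
  i=2: a_2=3, p_2 = 3*2 + 1 = 7, q_2 = 3*1 + 1 = 4.
  i=3: a_3=2, p_3 = 2*7 + 2 = 16, q_3 = 2*4 + 1 = 9.
  i=4: a_4=3, p_4 = 3*16 + 7 = 55, q_4 = 3*9 + 4 = 31.
q_4 = 31 > 10, so the last convergent with denominator <= 10 is p_3/q_3 = 16/9.
The closest fraction with denominator <= 10 is either p_3/q_3 or the intermediate fraction (k*p_3 + p_2)/(k*q_3 + q_2) with the largest k >= 1 whose denominator stays <= 10; these approach x as k grows, and every other convergent or intermediate fraction in range is farther away.
Largest k: floor((10 - q_2)/q_3) = floor((10 - 4)/9) = 0.
Since k = 0, no intermediate fraction beyond p_3/q_3 has denominator <= 10, so the convergent 16/9 is the closest (its error is |55*9 - 16*31|/(31*9) = 1/279).

16/9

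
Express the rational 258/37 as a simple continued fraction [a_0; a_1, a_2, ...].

[6; 1, 36]

Run the Euclidean algorithm on 258 and 37; the successive quotients are the partial quotients a_0, a_1, ... (each step inverts the fractional part left over by the previous one):
  258 = 6*37 + 36, so a_0 = 6.
  37 = 1*36 + 1, so a_1 = 1.
  36 = 36*1 + 0, so a_2 = 36.
The remainder reaches 0 after 3 divisions, so the expansion has 3 partial quotients, read off in order.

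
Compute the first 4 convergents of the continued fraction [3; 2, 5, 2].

Using the convergent recurrence p_i = a_i*p_{i-1} + p_{i-2}, q_i = a_i*q_{i-1} + q_{i-2} with p_{-2}=0, p_{-1}=1, q_{-2}=1, q_{-1}=0:
  i=0: a_0=3, p_0 = 3*1 + 0 = 3, q_0 = 3*0 + 1 = 1.
  i=1: a_1=2, p_1 = 2*3 + 1 = 7, q_1 = 2*1 + 0 = 2.
  i=2: a_2=5, p_2 = 5*7 + 3 = 38, q_2 = 5*2 + 1 = 11.
  i=3: a_3=2, p_3 = 2*38 + 7 = 83, q_3 = 2*11 + 2 = 24.

3/1, 7/2, 38/11, 83/24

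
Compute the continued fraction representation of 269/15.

Run the Euclidean algorithm on 269 and 15; the successive quotients are the partial quotients a_0, a_1, ... (each step inverts the fractional part left over by the previous one):
  269 = 17*15 + 14, so a_0 = 17.
  15 = 1*14 + 1, so a_1 = 1.
  14 = 14*1 + 0, so a_2 = 14.
The remainder reaches 0 after 3 divisions, so the expansion has 3 partial quotients, read off in order.

[17; 1, 14]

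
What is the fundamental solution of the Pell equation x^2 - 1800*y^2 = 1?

(x, y) = (19601, 462)

First expand sqrt(1800) as a continued fraction. With x_i = (sqrt(1800) + m_i)/d_i and (m_0, d_0) = (0, 1): a_0 = floor(sqrt(1800)) = 42, since 42^2 = 1764 <= 1800 < 1849 = 43^2.
Iterate m_{i+1} = d_i*a_i - m_i, d_{i+1} = (1800 - m_{i+1}^2)/d_i, a_{i+1} = floor((a_0 + m_{i+1})/d_{i+1}):
  m_1 = 1*42 - 0 = 42, d_1 = (1800 - 42^2)/1 = 36/1 = 36, a_1 = floor((42 + 42)/36) = 2.
  m_2 = 36*2 - 42 = 30, d_2 = (1800 - 30^2)/36 = 900/36 = 25, a_2 = floor((42 + 30)/25) = 2.
  m_3 = 25*2 - 30 = 20, d_3 = (1800 - 20^2)/25 = 1400/25 = 56, a_3 = floor((42 + 20)/56) = 1.
  m_4 = 56*1 - 20 = 36, d_4 = (1800 - 36^2)/56 = 504/56 = 9, a_4 = floor((42 + 36)/9) = 8.
  m_5 = 9*8 - 36 = 36, d_5 = (1800 - 36^2)/9 = 504/9 = 56, a_5 = floor((42 + 36)/56) = 1.
  m_6 = 56*1 - 36 = 20, d_6 = (1800 - 20^2)/56 = 1400/56 = 25, a_6 = floor((42 + 20)/25) = 2.
  m_7 = 25*2 - 20 = 30, d_7 = (1800 - 30^2)/25 = 900/25 = 36, a_7 = floor((42 + 30)/36) = 2.
  m_8 = 36*2 - 30 = 42, d_8 = (1800 - 42^2)/36 = 36/36 = 1, a_8 = floor((42 + 42)/1) = 84.
  m_9 = 1*84 - 42 = 42, d_9 = (1800 - 42^2)/1 = 36/1 = 36: (m_9, d_9) = (m_1, d_1) = (42, 36), so from here the quotients repeat a_1, ..., a_8; the period length is 8.
So sqrt(1800) = [42; (2, 2, 1, 8, 1, 2, 2, 84)] with period length k = 8.
k is even, so the fundamental solution of x^2 - 1800y^2 = 1 is (p_{k-1}, q_{k-1}) = (p_7, q_7); compute convergents through index 7.
Convergents (p_i = a_i*p_{i-1} + p_{i-2}, q_i = a_i*q_{i-1} + q_{i-2} with p_{-2}=0, p_{-1}=1, q_{-2}=1, q_{-1}=0):
  i=0: a_0=42, p_0 = 42*1 + 0 = 42, q_0 = 42*0 + 1 = 1.
  i=1: a_1=2, p_1 = 2*42 + 1 = 85, q_1 = 2*1 + 0 = 2.
  i=2: a_2=2, p_2 = 2*85 + 42 = 212, q_2 = 2*2 + 1 = 5.
  i=3: a_3=1, p_3 = 1*212 + 85 = 297, q_3 = 1*5 + 2 = 7.
  i=4: a_4=8, p_4 = 8*297 + 212 = 2588, q_4 = 8*7 + 5 = 61.
  i=5: a_5=1, p_5 = 1*2588 + 297 = 2885, q_5 = 1*61 + 7 = 68.
  i=6: a_6=2, p_6 = 2*2885 + 2588 = 8358, q_6 = 2*68 + 61 = 197.
  i=7: a_7=2, p_7 = 2*8358 + 2885 = 19601, q_7 = 2*197 + 68 = 462.
Check: 19601^2 - 1800*462^2 = 384199201 - 384199200 = 1, so (x, y) = (19601, 462) solves the equation, and by the theorem it is the least positive solution.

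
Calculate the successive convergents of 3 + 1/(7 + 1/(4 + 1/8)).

3/1, 22/7, 91/29, 750/239

Using the convergent recurrence p_i = a_i*p_{i-1} + p_{i-2}, q_i = a_i*q_{i-1} + q_{i-2} with p_{-2}=0, p_{-1}=1, q_{-2}=1, q_{-1}=0:
  i=0: a_0=3, p_0 = 3*1 + 0 = 3, q_0 = 3*0 + 1 = 1.
  i=1: a_1=7, p_1 = 7*3 + 1 = 22, q_1 = 7*1 + 0 = 7.
  i=2: a_2=4, p_2 = 4*22 + 3 = 91, q_2 = 4*7 + 1 = 29.
  i=3: a_3=8, p_3 = 8*91 + 22 = 750, q_3 = 8*29 + 7 = 239.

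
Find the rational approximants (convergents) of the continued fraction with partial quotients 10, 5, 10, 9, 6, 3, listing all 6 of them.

Using the convergent recurrence p_i = a_i*p_{i-1} + p_{i-2}, q_i = a_i*q_{i-1} + q_{i-2} with p_{-2}=0, p_{-1}=1, q_{-2}=1, q_{-1}=0:
  i=0: a_0=10, p_0 = 10*1 + 0 = 10, q_0 = 10*0 + 1 = 1.
  i=1: a_1=5, p_1 = 5*10 + 1 = 51, q_1 = 5*1 + 0 = 5.
  i=2: a_2=10, p_2 = 10*51 + 10 = 520, q_2 = 10*5 + 1 = 51.
  i=3: a_3=9, p_3 = 9*520 + 51 = 4731, q_3 = 9*51 + 5 = 464.
  i=4: a_4=6, p_4 = 6*4731 + 520 = 28906, q_4 = 6*464 + 51 = 2835.
  i=5: a_5=3, p_5 = 3*28906 + 4731 = 91449, q_5 = 3*2835 + 464 = 8969.

10/1, 51/5, 520/51, 4731/464, 28906/2835, 91449/8969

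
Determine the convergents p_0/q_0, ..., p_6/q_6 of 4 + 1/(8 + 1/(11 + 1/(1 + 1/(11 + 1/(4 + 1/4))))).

Using the convergent recurrence p_i = a_i*p_{i-1} + p_{i-2}, q_i = a_i*q_{i-1} + q_{i-2} with p_{-2}=0, p_{-1}=1, q_{-2}=1, q_{-1}=0:
  i=0: a_0=4, p_0 = 4*1 + 0 = 4, q_0 = 4*0 + 1 = 1.
  i=1: a_1=8, p_1 = 8*4 + 1 = 33, q_1 = 8*1 + 0 = 8.
  i=2: a_2=11, p_2 = 11*33 + 4 = 367, q_2 = 11*8 + 1 = 89.
  i=3: a_3=1, p_3 = 1*367 + 33 = 400, q_3 = 1*89 + 8 = 97.
  i=4: a_4=11, p_4 = 11*400 + 367 = 4767, q_4 = 11*97 + 89 = 1156.
  i=5: a_5=4, p_5 = 4*4767 + 400 = 19468, q_5 = 4*1156 + 97 = 4721.
  i=6: a_6=4, p_6 = 4*19468 + 4767 = 82639, q_6 = 4*4721 + 1156 = 20040.

4/1, 33/8, 367/89, 400/97, 4767/1156, 19468/4721, 82639/20040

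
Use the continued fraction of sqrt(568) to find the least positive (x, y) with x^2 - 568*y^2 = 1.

(x, y) = (143, 6)

First expand sqrt(568) as a continued fraction. With x_i = (sqrt(568) + m_i)/d_i and (m_0, d_0) = (0, 1): a_0 = floor(sqrt(568)) = 23, since 23^2 = 529 <= 568 < 576 = 24^2.
Iterate m_{i+1} = d_i*a_i - m_i, d_{i+1} = (568 - m_{i+1}^2)/d_i, a_{i+1} = floor((a_0 + m_{i+1})/d_{i+1}):
  m_1 = 1*23 - 0 = 23, d_1 = (568 - 23^2)/1 = 39/1 = 39, a_1 = floor((23 + 23)/39) = 1.
  m_2 = 39*1 - 23 = 16, d_2 = (568 - 16^2)/39 = 312/39 = 8, a_2 = floor((23 + 16)/8) = 4.
  m_3 = 8*4 - 16 = 16, d_3 = (568 - 16^2)/8 = 312/8 = 39, a_3 = floor((23 + 16)/39) = 1.
  m_4 = 39*1 - 16 = 23, d_4 = (568 - 23^2)/39 = 39/39 = 1, a_4 = floor((23 + 23)/1) = 46.
  m_5 = 1*46 - 23 = 23, d_5 = (568 - 23^2)/1 = 39/1 = 39: (m_5, d_5) = (m_1, d_1) = (23, 39), so from here the quotients repeat a_1, ..., a_4; the period length is 4.
So sqrt(568) = [23; (1, 4, 1, 46)] with period length k = 4.
k is even, so the fundamental solution of x^2 - 568y^2 = 1 is (p_{k-1}, q_{k-1}) = (p_3, q_3); compute convergents through index 3.
Convergents (p_i = a_i*p_{i-1} + p_{i-2}, q_i = a_i*q_{i-1} + q_{i-2} with p_{-2}=0, p_{-1}=1, q_{-2}=1, q_{-1}=0):
  i=0: a_0=23, p_0 = 23*1 + 0 = 23, q_0 = 23*0 + 1 = 1.
  i=1: a_1=1, p_1 = 1*23 + 1 = 24, q_1 = 1*1 + 0 = 1.
  i=2: a_2=4, p_2 = 4*24 + 23 = 119, q_2 = 4*1 + 1 = 5.
  i=3: a_3=1, p_3 = 1*119 + 24 = 143, q_3 = 1*5 + 1 = 6.
Check: 143^2 - 568*6^2 = 20449 - 20448 = 1, so (x, y) = (143, 6) solves the equation, and by the theorem it is the least positive solution.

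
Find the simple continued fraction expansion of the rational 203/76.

Run the Euclidean algorithm on 203 and 76; the successive quotients are the partial quotients a_0, a_1, ... (each step inverts the fractional part left over by the previous one):
  203 = 2*76 + 51, so a_0 = 2.
  76 = 1*51 + 25, so a_1 = 1.
  51 = 2*25 + 1, so a_2 = 2.
  25 = 25*1 + 0, so a_3 = 25.
The remainder reaches 0 after 4 divisions, so the expansion has 4 partial quotients, read off in order.

[2; 1, 2, 25]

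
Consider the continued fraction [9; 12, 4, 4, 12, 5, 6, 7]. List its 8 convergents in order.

9/1, 109/12, 445/49, 1889/208, 23113/2545, 117454/12933, 727837/80143, 5212313/573934

Using the convergent recurrence p_i = a_i*p_{i-1} + p_{i-2}, q_i = a_i*q_{i-1} + q_{i-2} with p_{-2}=0, p_{-1}=1, q_{-2}=1, q_{-1}=0:
  i=0: a_0=9, p_0 = 9*1 + 0 = 9, q_0 = 9*0 + 1 = 1.
  i=1: a_1=12, p_1 = 12*9 + 1 = 109, q_1 = 12*1 + 0 = 12.
  i=2: a_2=4, p_2 = 4*109 + 9 = 445, q_2 = 4*12 + 1 = 49.
  i=3: a_3=4, p_3 = 4*445 + 109 = 1889, q_3 = 4*49 + 12 = 208.
  i=4: a_4=12, p_4 = 12*1889 + 445 = 23113, q_4 = 12*208 + 49 = 2545.
  i=5: a_5=5, p_5 = 5*23113 + 1889 = 117454, q_5 = 5*2545 + 208 = 12933.
  i=6: a_6=6, p_6 = 6*117454 + 23113 = 727837, q_6 = 6*12933 + 2545 = 80143.
  i=7: a_7=7, p_7 = 7*727837 + 117454 = 5212313, q_7 = 7*80143 + 12933 = 573934.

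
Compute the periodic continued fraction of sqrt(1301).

[36; (14, 2, 2, 2, 2, 14, 72)]

Write x_i = (sqrt(1301) + m_i)/d_i with (m_0, d_0) = (0, 1). a_0 = floor(sqrt(1301)) = 36, since 36^2 = 1296 <= 1301 < 1369 = 37^2.
Iterate m_{i+1} = d_i*a_i - m_i, d_{i+1} = (1301 - m_{i+1}^2)/d_i, a_{i+1} = floor((a_0 + m_{i+1})/d_{i+1}):
  m_1 = 1*36 - 0 = 36, d_1 = (1301 - 36^2)/1 = 5/1 = 5, a_1 = floor((36 + 36)/5) = 14.
  m_2 = 5*14 - 36 = 34, d_2 = (1301 - 34^2)/5 = 145/5 = 29, a_2 = floor((36 + 34)/29) = 2.
  m_3 = 29*2 - 34 = 24, d_3 = (1301 - 24^2)/29 = 725/29 = 25, a_3 = floor((36 + 24)/25) = 2.
  m_4 = 25*2 - 24 = 26, d_4 = (1301 - 26^2)/25 = 625/25 = 25, a_4 = floor((36 + 26)/25) = 2.
  m_5 = 25*2 - 26 = 24, d_5 = (1301 - 24^2)/25 = 725/25 = 29, a_5 = floor((36 + 24)/29) = 2.
  m_6 = 29*2 - 24 = 34, d_6 = (1301 - 34^2)/29 = 145/29 = 5, a_6 = floor((36 + 34)/5) = 14.
  m_7 = 5*14 - 34 = 36, d_7 = (1301 - 36^2)/5 = 5/5 = 1, a_7 = floor((36 + 36)/1) = 72.
  m_8 = 1*72 - 36 = 36, d_8 = (1301 - 36^2)/1 = 5/1 = 5: (m_8, d_8) = (m_1, d_1) = (36, 5), so from here the quotients repeat a_1, ..., a_7; the period length is 7.
Hence the expansion of sqrt(1301) is a_0 = 36 followed by the repeating block 14, 2, 2, 2, 2, 14, 72 (period 7).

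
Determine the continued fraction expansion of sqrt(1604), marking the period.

Write x_i = (sqrt(1604) + m_i)/d_i with (m_0, d_0) = (0, 1). a_0 = floor(sqrt(1604)) = 40, since 40^2 = 1600 <= 1604 < 1681 = 41^2.
Iterate m_{i+1} = d_i*a_i - m_i, d_{i+1} = (1604 - m_{i+1}^2)/d_i, a_{i+1} = floor((a_0 + m_{i+1})/d_{i+1}):
  m_1 = 1*40 - 0 = 40, d_1 = (1604 - 40^2)/1 = 4/1 = 4, a_1 = floor((40 + 40)/4) = 20.
  m_2 = 4*20 - 40 = 40, d_2 = (1604 - 40^2)/4 = 4/4 = 1, a_2 = floor((40 + 40)/1) = 80.
  m_3 = 1*80 - 40 = 40, d_3 = (1604 - 40^2)/1 = 4/1 = 4: (m_3, d_3) = (m_1, d_1) = (40, 4), so from here the quotients repeat a_1, a_2; the period length is 2.
Hence the expansion of sqrt(1604) is a_0 = 40 followed by the repeating block 20, 80 (period 2).

[40; (20, 80)]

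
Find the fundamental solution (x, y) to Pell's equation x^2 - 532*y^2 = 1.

First expand sqrt(532) as a continued fraction. With x_i = (sqrt(532) + m_i)/d_i and (m_0, d_0) = (0, 1): a_0 = floor(sqrt(532)) = 23, since 23^2 = 529 <= 532 < 576 = 24^2.
Iterate m_{i+1} = d_i*a_i - m_i, d_{i+1} = (532 - m_{i+1}^2)/d_i, a_{i+1} = floor((a_0 + m_{i+1})/d_{i+1}):
  m_1 = 1*23 - 0 = 23, d_1 = (532 - 23^2)/1 = 3/1 = 3, a_1 = floor((23 + 23)/3) = 15.
  m_2 = 3*15 - 23 = 22, d_2 = (532 - 22^2)/3 = 48/3 = 16, a_2 = floor((23 + 22)/16) = 2.
  m_3 = 16*2 - 22 = 10, d_3 = (532 - 10^2)/16 = 432/16 = 27, a_3 = floor((23 + 10)/27) = 1.
  m_4 = 27*1 - 10 = 17, d_4 = (532 - 17^2)/27 = 243/27 = 9, a_4 = floor((23 + 17)/9) = 4.
  m_5 = 9*4 - 17 = 19, d_5 = (532 - 19^2)/9 = 171/9 = 19, a_5 = floor((23 + 19)/19) = 2.
  m_6 = 19*2 - 19 = 19, d_6 = (532 - 19^2)/19 = 171/19 = 9, a_6 = floor((23 + 19)/9) = 4.
  m_7 = 9*4 - 19 = 17, d_7 = (532 - 17^2)/9 = 243/9 = 27, a_7 = floor((23 + 17)/27) = 1.
  m_8 = 27*1 - 17 = 10, d_8 = (532 - 10^2)/27 = 432/27 = 16, a_8 = floor((23 + 10)/16) = 2.
  m_9 = 16*2 - 10 = 22, d_9 = (532 - 22^2)/16 = 48/16 = 3, a_9 = floor((23 + 22)/3) = 15.
  m_10 = 3*15 - 22 = 23, d_10 = (532 - 23^2)/3 = 3/3 = 1, a_10 = floor((23 + 23)/1) = 46.
  m_11 = 1*46 - 23 = 23, d_11 = (532 - 23^2)/1 = 3/1 = 3: (m_11, d_11) = (m_1, d_1) = (23, 3), so from here the quotients repeat a_1, ..., a_10; the period length is 10.
So sqrt(532) = [23; (15, 2, 1, 4, 2, 4, 1, 2, 15, 46)] with period length k = 10.
k is even, so the fundamental solution of x^2 - 532y^2 = 1 is (p_{k-1}, q_{k-1}) = (p_9, q_9); compute convergents through index 9.
Convergents (p_i = a_i*p_{i-1} + p_{i-2}, q_i = a_i*q_{i-1} + q_{i-2} with p_{-2}=0, p_{-1}=1, q_{-2}=1, q_{-1}=0):
  i=0: a_0=23, p_0 = 23*1 + 0 = 23, q_0 = 23*0 + 1 = 1.
  i=1: a_1=15, p_1 = 15*23 + 1 = 346, q_1 = 15*1 + 0 = 15.
  i=2: a_2=2, p_2 = 2*346 + 23 = 715, q_2 = 2*15 + 1 = 31.
  i=3: a_3=1, p_3 = 1*715 + 346 = 1061, q_3 = 1*31 + 15 = 46.
  i=4: a_4=4, p_4 = 4*1061 + 715 = 4959, q_4 = 4*46 + 31 = 215.
  i=5: a_5=2, p_5 = 2*4959 + 1061 = 10979, q_5 = 2*215 + 46 = 476.
  i=6: a_6=4, p_6 = 4*10979 + 4959 = 48875, q_6 = 4*476 + 215 = 2119.
  i=7: a_7=1, p_7 = 1*48875 + 10979 = 59854, q_7 = 1*2119 + 476 = 2595.
  i=8: a_8=2, p_8 = 2*59854 + 48875 = 168583, q_8 = 2*2595 + 2119 = 7309.
  i=9: a_9=15, p_9 = 15*168583 + 59854 = 2588599, q_9 = 15*7309 + 2595 = 112230.
Check: 2588599^2 - 532*112230^2 = 6700844782801 - 6700844782800 = 1, so (x, y) = (2588599, 112230) solves the equation, and by the theorem it is the least positive solution.

(x, y) = (2588599, 112230)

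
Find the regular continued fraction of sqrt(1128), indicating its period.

Write x_i = (sqrt(1128) + m_i)/d_i with (m_0, d_0) = (0, 1). a_0 = floor(sqrt(1128)) = 33, since 33^2 = 1089 <= 1128 < 1156 = 34^2.
Iterate m_{i+1} = d_i*a_i - m_i, d_{i+1} = (1128 - m_{i+1}^2)/d_i, a_{i+1} = floor((a_0 + m_{i+1})/d_{i+1}):
  m_1 = 1*33 - 0 = 33, d_1 = (1128 - 33^2)/1 = 39/1 = 39, a_1 = floor((33 + 33)/39) = 1.
  m_2 = 39*1 - 33 = 6, d_2 = (1128 - 6^2)/39 = 1092/39 = 28, a_2 = floor((33 + 6)/28) = 1.
  m_3 = 28*1 - 6 = 22, d_3 = (1128 - 22^2)/28 = 644/28 = 23, a_3 = floor((33 + 22)/23) = 2.
  m_4 = 23*2 - 22 = 24, d_4 = (1128 - 24^2)/23 = 552/23 = 24, a_4 = floor((33 + 24)/24) = 2.
  m_5 = 24*2 - 24 = 24, d_5 = (1128 - 24^2)/24 = 552/24 = 23, a_5 = floor((33 + 24)/23) = 2.
  m_6 = 23*2 - 24 = 22, d_6 = (1128 - 22^2)/23 = 644/23 = 28, a_6 = floor((33 + 22)/28) = 1.
  m_7 = 28*1 - 22 = 6, d_7 = (1128 - 6^2)/28 = 1092/28 = 39, a_7 = floor((33 + 6)/39) = 1.
  m_8 = 39*1 - 6 = 33, d_8 = (1128 - 33^2)/39 = 39/39 = 1, a_8 = floor((33 + 33)/1) = 66.
  m_9 = 1*66 - 33 = 33, d_9 = (1128 - 33^2)/1 = 39/1 = 39: (m_9, d_9) = (m_1, d_1) = (33, 39), so from here the quotients repeat a_1, ..., a_8; the period length is 8.
Hence the expansion of sqrt(1128) is a_0 = 33 followed by the repeating block 1, 1, 2, 2, 2, 1, 1, 66 (period 8).

[33; (1, 1, 2, 2, 2, 1, 1, 66)]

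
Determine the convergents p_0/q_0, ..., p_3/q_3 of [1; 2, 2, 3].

Using the convergent recurrence p_i = a_i*p_{i-1} + p_{i-2}, q_i = a_i*q_{i-1} + q_{i-2} with p_{-2}=0, p_{-1}=1, q_{-2}=1, q_{-1}=0:
  i=0: a_0=1, p_0 = 1*1 + 0 = 1, q_0 = 1*0 + 1 = 1.
  i=1: a_1=2, p_1 = 2*1 + 1 = 3, q_1 = 2*1 + 0 = 2.
  i=2: a_2=2, p_2 = 2*3 + 1 = 7, q_2 = 2*2 + 1 = 5.
  i=3: a_3=3, p_3 = 3*7 + 3 = 24, q_3 = 3*5 + 2 = 17.

1/1, 3/2, 7/5, 24/17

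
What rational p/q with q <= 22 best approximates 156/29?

Expand x = 156/29 as a continued fraction with the Euclidean algorithm:
  156 = 5*29 + 11, so a_0 = 5.
  29 = 2*11 + 7, so a_1 = 2.
  11 = 1*7 + 4, so a_2 = 1.
  7 = 1*4 + 3, so a_3 = 1.
  4 = 1*3 + 1, so a_4 = 1.
  3 = 3*1 + 0, so a_5 = 3.
so x = [5; 2, 1, 1, 1, 3].
Convergents (p_i = a_i*p_{i-1} + p_{i-2}, q_i = a_i*q_{i-1} + q_{i-2} with p_{-2}=0, p_{-1}=1, q_{-2}=1, q_{-1}=0), until the denominator exceeds 22:
  i=0: a_0=5, p_0 = 5*1 + 0 = 5, q_0 = 5*0 + 1 = 1.
  i=1: a_1=2, p_1 = 2*5 + 1 = 11, q_1 = 2*1 + 0 = 2.
  i=2: a_2=1, p_2 = 1*11 + 5 = 16, q_2 = 1*2 + 1 = 3.
  i=3: a_3=1, p_3 = 1*16 + 11 = 27, q_3 = 1*3 + 2 = 5.
  i=4: a_4=1, p_4 = 1*27 + 16 = 43, q_4 = 1*5 + 3 = 8.
  i=5: a_5=3, p_5 = 3*43 + 27 = 156, q_5 = 3*8 + 5 = 29.
q_5 = 29 > 22, so the last convergent with denominator <= 22 is p_4/q_4 = 43/8.
The closest fraction with denominator <= 22 is either p_4/q_4 or the intermediate fraction (k*p_4 + p_3)/(k*q_4 + q_3) with the largest k >= 1 whose denominator stays <= 22; these approach x as k grows, and every other convergent or intermediate fraction in range is farther away.
Largest k: floor((22 - q_3)/q_4) = floor((22 - 5)/8) = 2.
That gives (2*43 + 27)/(2*8 + 5) = 113/21.
Compare the errors: |x - 43/8| = |156*8 - 43*29|/(29*8) = 1/232, and |x - 113/21| = |156*21 - 113*29|/(29*21) = 1/609.
Cross-multiplying, 1*232 = 232 < 609 = 1*609, so 1/609 is smaller: the intermediate fraction 113/21 is closer to x than 43/8.

113/21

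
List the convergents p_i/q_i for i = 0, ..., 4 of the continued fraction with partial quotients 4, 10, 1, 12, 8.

4/1, 41/10, 45/11, 581/142, 4693/1147

Using the convergent recurrence p_i = a_i*p_{i-1} + p_{i-2}, q_i = a_i*q_{i-1} + q_{i-2} with p_{-2}=0, p_{-1}=1, q_{-2}=1, q_{-1}=0:
  i=0: a_0=4, p_0 = 4*1 + 0 = 4, q_0 = 4*0 + 1 = 1.
  i=1: a_1=10, p_1 = 10*4 + 1 = 41, q_1 = 10*1 + 0 = 10.
  i=2: a_2=1, p_2 = 1*41 + 4 = 45, q_2 = 1*10 + 1 = 11.
  i=3: a_3=12, p_3 = 12*45 + 41 = 581, q_3 = 12*11 + 10 = 142.
  i=4: a_4=8, p_4 = 8*581 + 45 = 4693, q_4 = 8*142 + 11 = 1147.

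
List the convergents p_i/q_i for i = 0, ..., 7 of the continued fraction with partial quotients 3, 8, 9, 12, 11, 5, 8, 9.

Using the convergent recurrence p_i = a_i*p_{i-1} + p_{i-2}, q_i = a_i*q_{i-1} + q_{i-2} with p_{-2}=0, p_{-1}=1, q_{-2}=1, q_{-1}=0:
  i=0: a_0=3, p_0 = 3*1 + 0 = 3, q_0 = 3*0 + 1 = 1.
  i=1: a_1=8, p_1 = 8*3 + 1 = 25, q_1 = 8*1 + 0 = 8.
  i=2: a_2=9, p_2 = 9*25 + 3 = 228, q_2 = 9*8 + 1 = 73.
  i=3: a_3=12, p_3 = 12*228 + 25 = 2761, q_3 = 12*73 + 8 = 884.
  i=4: a_4=11, p_4 = 11*2761 + 228 = 30599, q_4 = 11*884 + 73 = 9797.
  i=5: a_5=5, p_5 = 5*30599 + 2761 = 155756, q_5 = 5*9797 + 884 = 49869.
  i=6: a_6=8, p_6 = 8*155756 + 30599 = 1276647, q_6 = 8*49869 + 9797 = 408749.
  i=7: a_7=9, p_7 = 9*1276647 + 155756 = 11645579, q_7 = 9*408749 + 49869 = 3728610.

3/1, 25/8, 228/73, 2761/884, 30599/9797, 155756/49869, 1276647/408749, 11645579/3728610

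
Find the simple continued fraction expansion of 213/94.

Run the Euclidean algorithm on 213 and 94; the successive quotients are the partial quotients a_0, a_1, ... (each step inverts the fractional part left over by the previous one):
  213 = 2*94 + 25, so a_0 = 2.
  94 = 3*25 + 19, so a_1 = 3.
  25 = 1*19 + 6, so a_2 = 1.
  19 = 3*6 + 1, so a_3 = 3.
  6 = 6*1 + 0, so a_4 = 6.
The remainder reaches 0 after 5 divisions, so the expansion has 5 partial quotients, read off in order.

[2; 3, 1, 3, 6]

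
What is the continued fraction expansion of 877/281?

Run the Euclidean algorithm on 877 and 281; the successive quotients are the partial quotients a_0, a_1, ... (each step inverts the fractional part left over by the previous one):
  877 = 3*281 + 34, so a_0 = 3.
  281 = 8*34 + 9, so a_1 = 8.
  34 = 3*9 + 7, so a_2 = 3.
  9 = 1*7 + 2, so a_3 = 1.
  7 = 3*2 + 1, so a_4 = 3.
  2 = 2*1 + 0, so a_5 = 2.
The remainder reaches 0 after 6 divisions, so the expansion has 6 partial quotients, read off in order.

[3; 8, 3, 1, 3, 2]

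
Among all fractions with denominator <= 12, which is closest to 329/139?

Expand x = 329/139 as a continued fraction with the Euclidean algorithm:
  329 = 2*139 + 51, so a_0 = 2.
  139 = 2*51 + 37, so a_1 = 2.
  51 = 1*37 + 14, so a_2 = 1.
  37 = 2*14 + 9, so a_3 = 2.
  14 = 1*9 + 5, so a_4 = 1.
  9 = 1*5 + 4, so a_5 = 1.
  5 = 1*4 + 1, so a_6 = 1.
  4 = 4*1 + 0, so a_7 = 4.
so x = [2; 2, 1, 2, 1, 1, 1, 4].
Convergents (p_i = a_i*p_{i-1} + p_{i-2}, q_i = a_i*q_{i-1} + q_{i-2} with p_{-2}=0, p_{-1}=1, q_{-2}=1, q_{-1}=0), until the denominator exceeds 12:
  i=0: a_0=2, p_0 = 2*1 + 0 = 2, q_0 = 2*0 + 1 = 1.
  i=1: a_1=2, p_1 = 2*2 + 1 = 5, q_1 = 2*1 + 0 = 2.
  i=2: a_2=1, p_2 = 1*5 + 2 = 7, q_2 = 1*2 + 1 = 3.
  i=3: a_3=2, p_3 = 2*7 + 5 = 19, q_3 = 2*3 + 2 = 8.
  i=4: a_4=1, p_4 = 1*19 + 7 = 26, q_4 = 1*8 + 3 = 11.
  i=5: a_5=1, p_5 = 1*26 + 19 = 45, q_5 = 1*11 + 8 = 19.
q_5 = 19 > 12, so the last convergent with denominator <= 12 is p_4/q_4 = 26/11.
The closest fraction with denominator <= 12 is either p_4/q_4 or the intermediate fraction (k*p_4 + p_3)/(k*q_4 + q_3) with the largest k >= 1 whose denominator stays <= 12; these approach x as k grows, and every other convergent or intermediate fraction in range is farther away.
Largest k: floor((12 - q_3)/q_4) = floor((12 - 8)/11) = 0.
Since k = 0, no intermediate fraction beyond p_4/q_4 has denominator <= 12, so the convergent 26/11 is the closest (its error is |329*11 - 26*139|/(139*11) = 5/1529).

26/11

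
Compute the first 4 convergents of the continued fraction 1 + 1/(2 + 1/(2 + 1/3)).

1/1, 3/2, 7/5, 24/17

Using the convergent recurrence p_i = a_i*p_{i-1} + p_{i-2}, q_i = a_i*q_{i-1} + q_{i-2} with p_{-2}=0, p_{-1}=1, q_{-2}=1, q_{-1}=0:
  i=0: a_0=1, p_0 = 1*1 + 0 = 1, q_0 = 1*0 + 1 = 1.
  i=1: a_1=2, p_1 = 2*1 + 1 = 3, q_1 = 2*1 + 0 = 2.
  i=2: a_2=2, p_2 = 2*3 + 1 = 7, q_2 = 2*2 + 1 = 5.
  i=3: a_3=3, p_3 = 3*7 + 3 = 24, q_3 = 3*5 + 2 = 17.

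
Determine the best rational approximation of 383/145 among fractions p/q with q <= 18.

37/14

Expand x = 383/145 as a continued fraction with the Euclidean algorithm:
  383 = 2*145 + 93, so a_0 = 2.
  145 = 1*93 + 52, so a_1 = 1.
  93 = 1*52 + 41, so a_2 = 1.
  52 = 1*41 + 11, so a_3 = 1.
  41 = 3*11 + 8, so a_4 = 3.
  11 = 1*8 + 3, so a_5 = 1.
  8 = 2*3 + 2, so a_6 = 2.
  3 = 1*2 + 1, so a_7 = 1.
  2 = 2*1 + 0, so a_8 = 2.
so x = [2; 1, 1, 1, 3, 1, 2, 1, 2].
Convergents (p_i = a_i*p_{i-1} + p_{i-2}, q_i = a_i*q_{i-1} + q_{i-2} with p_{-2}=0, p_{-1}=1, q_{-2}=1, q_{-1}=0), until the denominator exceeds 18:
  i=0: a_0=2, p_0 = 2*1 + 0 = 2, q_0 = 2*0 + 1 = 1.
  i=1: a_1=1, p_1 = 1*2 + 1 = 3, q_1 = 1*1 + 0 = 1.
  i=2: a_2=1, p_2 = 1*3 + 2 = 5, q_2 = 1*1 + 1 = 2.
  i=3: a_3=1, p_3 = 1*5 + 3 = 8, q_3 = 1*2 + 1 = 3.
  i=4: a_4=3, p_4 = 3*8 + 5 = 29, q_4 = 3*3 + 2 = 11.
  i=5: a_5=1, p_5 = 1*29 + 8 = 37, q_5 = 1*11 + 3 = 14.
  i=6: a_6=2, p_6 = 2*37 + 29 = 103, q_6 = 2*14 + 11 = 39.
q_6 = 39 > 18, so the last convergent with denominator <= 18 is p_5/q_5 = 37/14.
The closest fraction with denominator <= 18 is either p_5/q_5 or the intermediate fraction (k*p_5 + p_4)/(k*q_5 + q_4) with the largest k >= 1 whose denominator stays <= 18; these approach x as k grows, and every other convergent or intermediate fraction in range is farther away.
Largest k: floor((18 - q_4)/q_5) = floor((18 - 11)/14) = 0.
Since k = 0, no intermediate fraction beyond p_5/q_5 has denominator <= 18, so the convergent 37/14 is the closest (its error is |383*14 - 37*145|/(145*14) = 3/2030).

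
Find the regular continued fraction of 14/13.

Run the Euclidean algorithm on 14 and 13; the successive quotients are the partial quotients a_0, a_1, ... (each step inverts the fractional part left over by the previous one):
  14 = 1*13 + 1, so a_0 = 1.
  13 = 13*1 + 0, so a_1 = 13.
The remainder reaches 0 after 2 divisions, so the expansion has 2 partial quotients, read off in order.

[1; 13]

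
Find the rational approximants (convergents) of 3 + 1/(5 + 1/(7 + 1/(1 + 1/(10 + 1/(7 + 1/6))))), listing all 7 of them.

Using the convergent recurrence p_i = a_i*p_{i-1} + p_{i-2}, q_i = a_i*q_{i-1} + q_{i-2} with p_{-2}=0, p_{-1}=1, q_{-2}=1, q_{-1}=0:
  i=0: a_0=3, p_0 = 3*1 + 0 = 3, q_0 = 3*0 + 1 = 1.
  i=1: a_1=5, p_1 = 5*3 + 1 = 16, q_1 = 5*1 + 0 = 5.
  i=2: a_2=7, p_2 = 7*16 + 3 = 115, q_2 = 7*5 + 1 = 36.
  i=3: a_3=1, p_3 = 1*115 + 16 = 131, q_3 = 1*36 + 5 = 41.
  i=4: a_4=10, p_4 = 10*131 + 115 = 1425, q_4 = 10*41 + 36 = 446.
  i=5: a_5=7, p_5 = 7*1425 + 131 = 10106, q_5 = 7*446 + 41 = 3163.
  i=6: a_6=6, p_6 = 6*10106 + 1425 = 62061, q_6 = 6*3163 + 446 = 19424.

3/1, 16/5, 115/36, 131/41, 1425/446, 10106/3163, 62061/19424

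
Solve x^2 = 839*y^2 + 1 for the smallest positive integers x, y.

(x, y) = (840, 29)

First expand sqrt(839) as a continued fraction. With x_i = (sqrt(839) + m_i)/d_i and (m_0, d_0) = (0, 1): a_0 = floor(sqrt(839)) = 28, since 28^2 = 784 <= 839 < 841 = 29^2.
Iterate m_{i+1} = d_i*a_i - m_i, d_{i+1} = (839 - m_{i+1}^2)/d_i, a_{i+1} = floor((a_0 + m_{i+1})/d_{i+1}):
  m_1 = 1*28 - 0 = 28, d_1 = (839 - 28^2)/1 = 55/1 = 55, a_1 = floor((28 + 28)/55) = 1.
  m_2 = 55*1 - 28 = 27, d_2 = (839 - 27^2)/55 = 110/55 = 2, a_2 = floor((28 + 27)/2) = 27.
  m_3 = 2*27 - 27 = 27, d_3 = (839 - 27^2)/2 = 110/2 = 55, a_3 = floor((28 + 27)/55) = 1.
  m_4 = 55*1 - 27 = 28, d_4 = (839 - 28^2)/55 = 55/55 = 1, a_4 = floor((28 + 28)/1) = 56.
  m_5 = 1*56 - 28 = 28, d_5 = (839 - 28^2)/1 = 55/1 = 55: (m_5, d_5) = (m_1, d_1) = (28, 55), so from here the quotients repeat a_1, ..., a_4; the period length is 4.
So sqrt(839) = [28; (1, 27, 1, 56)] with period length k = 4.
k is even, so the fundamental solution of x^2 - 839y^2 = 1 is (p_{k-1}, q_{k-1}) = (p_3, q_3); compute convergents through index 3.
Convergents (p_i = a_i*p_{i-1} + p_{i-2}, q_i = a_i*q_{i-1} + q_{i-2} with p_{-2}=0, p_{-1}=1, q_{-2}=1, q_{-1}=0):
  i=0: a_0=28, p_0 = 28*1 + 0 = 28, q_0 = 28*0 + 1 = 1.
  i=1: a_1=1, p_1 = 1*28 + 1 = 29, q_1 = 1*1 + 0 = 1.
  i=2: a_2=27, p_2 = 27*29 + 28 = 811, q_2 = 27*1 + 1 = 28.
  i=3: a_3=1, p_3 = 1*811 + 29 = 840, q_3 = 1*28 + 1 = 29.
Check: 840^2 - 839*29^2 = 705600 - 705599 = 1, so (x, y) = (840, 29) solves the equation, and by the theorem it is the least positive solution.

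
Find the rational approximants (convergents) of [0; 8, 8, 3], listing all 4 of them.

0/1, 1/8, 8/65, 25/203

Using the convergent recurrence p_i = a_i*p_{i-1} + p_{i-2}, q_i = a_i*q_{i-1} + q_{i-2} with p_{-2}=0, p_{-1}=1, q_{-2}=1, q_{-1}=0:
  i=0: a_0=0, p_0 = 0*1 + 0 = 0, q_0 = 0*0 + 1 = 1.
  i=1: a_1=8, p_1 = 8*0 + 1 = 1, q_1 = 8*1 + 0 = 8.
  i=2: a_2=8, p_2 = 8*1 + 0 = 8, q_2 = 8*8 + 1 = 65.
  i=3: a_3=3, p_3 = 3*8 + 1 = 25, q_3 = 3*65 + 8 = 203.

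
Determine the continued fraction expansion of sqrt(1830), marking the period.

[42; (1, 3, 1, 1, 16, 1, 1, 3, 1, 84)]

Write x_i = (sqrt(1830) + m_i)/d_i with (m_0, d_0) = (0, 1). a_0 = floor(sqrt(1830)) = 42, since 42^2 = 1764 <= 1830 < 1849 = 43^2.
Iterate m_{i+1} = d_i*a_i - m_i, d_{i+1} = (1830 - m_{i+1}^2)/d_i, a_{i+1} = floor((a_0 + m_{i+1})/d_{i+1}):
  m_1 = 1*42 - 0 = 42, d_1 = (1830 - 42^2)/1 = 66/1 = 66, a_1 = floor((42 + 42)/66) = 1.
  m_2 = 66*1 - 42 = 24, d_2 = (1830 - 24^2)/66 = 1254/66 = 19, a_2 = floor((42 + 24)/19) = 3.
  m_3 = 19*3 - 24 = 33, d_3 = (1830 - 33^2)/19 = 741/19 = 39, a_3 = floor((42 + 33)/39) = 1.
  m_4 = 39*1 - 33 = 6, d_4 = (1830 - 6^2)/39 = 1794/39 = 46, a_4 = floor((42 + 6)/46) = 1.
  m_5 = 46*1 - 6 = 40, d_5 = (1830 - 40^2)/46 = 230/46 = 5, a_5 = floor((42 + 40)/5) = 16.
  m_6 = 5*16 - 40 = 40, d_6 = (1830 - 40^2)/5 = 230/5 = 46, a_6 = floor((42 + 40)/46) = 1.
  m_7 = 46*1 - 40 = 6, d_7 = (1830 - 6^2)/46 = 1794/46 = 39, a_7 = floor((42 + 6)/39) = 1.
  m_8 = 39*1 - 6 = 33, d_8 = (1830 - 33^2)/39 = 741/39 = 19, a_8 = floor((42 + 33)/19) = 3.
  m_9 = 19*3 - 33 = 24, d_9 = (1830 - 24^2)/19 = 1254/19 = 66, a_9 = floor((42 + 24)/66) = 1.
  m_10 = 66*1 - 24 = 42, d_10 = (1830 - 42^2)/66 = 66/66 = 1, a_10 = floor((42 + 42)/1) = 84.
  m_11 = 1*84 - 42 = 42, d_11 = (1830 - 42^2)/1 = 66/1 = 66: (m_11, d_11) = (m_1, d_1) = (42, 66), so from here the quotients repeat a_1, ..., a_10; the period length is 10.
Hence the expansion of sqrt(1830) is a_0 = 42 followed by the repeating block 1, 3, 1, 1, 16, 1, 1, 3, 1, 84 (period 10).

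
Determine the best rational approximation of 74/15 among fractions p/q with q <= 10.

49/10

Expand x = 74/15 as a continued fraction with the Euclidean algorithm:
  74 = 4*15 + 14, so a_0 = 4.
  15 = 1*14 + 1, so a_1 = 1.
  14 = 14*1 + 0, so a_2 = 14.
so x = [4; 1, 14].
Convergents (p_i = a_i*p_{i-1} + p_{i-2}, q_i = a_i*q_{i-1} + q_{i-2} with p_{-2}=0, p_{-1}=1, q_{-2}=1, q_{-1}=0), until the denominator exceeds 10:
  i=0: a_0=4, p_0 = 4*1 + 0 = 4, q_0 = 4*0 + 1 = 1.
  i=1: a_1=1, p_1 = 1*4 + 1 = 5, q_1 = 1*1 + 0 = 1.
  i=2: a_2=14, p_2 = 14*5 + 4 = 74, q_2 = 14*1 + 1 = 15.
q_2 = 15 > 10, so the last convergent with denominator <= 10 is p_1/q_1 = 5/1.
The closest fraction with denominator <= 10 is either p_1/q_1 or the intermediate fraction (k*p_1 + p_0)/(k*q_1 + q_0) with the largest k >= 1 whose denominator stays <= 10; these approach x as k grows, and every other convergent or intermediate fraction in range is farther away.
Largest k: floor((10 - q_0)/q_1) = floor((10 - 1)/1) = 9.
That gives (9*5 + 4)/(9*1 + 1) = 49/10.
Compare the errors: |x - 5/1| = |74*1 - 5*15|/(15*1) = 1/15, and |x - 49/10| = |74*10 - 49*15|/(15*10) = 5/150.
Cross-multiplying, 5*15 = 75 < 150 = 1*150, so 5/150 is smaller: the intermediate fraction 49/10 is closer to x than 5/1.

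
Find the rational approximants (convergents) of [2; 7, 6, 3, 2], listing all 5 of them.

2/1, 15/7, 92/43, 291/136, 674/315

Using the convergent recurrence p_i = a_i*p_{i-1} + p_{i-2}, q_i = a_i*q_{i-1} + q_{i-2} with p_{-2}=0, p_{-1}=1, q_{-2}=1, q_{-1}=0:
  i=0: a_0=2, p_0 = 2*1 + 0 = 2, q_0 = 2*0 + 1 = 1.
  i=1: a_1=7, p_1 = 7*2 + 1 = 15, q_1 = 7*1 + 0 = 7.
  i=2: a_2=6, p_2 = 6*15 + 2 = 92, q_2 = 6*7 + 1 = 43.
  i=3: a_3=3, p_3 = 3*92 + 15 = 291, q_3 = 3*43 + 7 = 136.
  i=4: a_4=2, p_4 = 2*291 + 92 = 674, q_4 = 2*136 + 43 = 315.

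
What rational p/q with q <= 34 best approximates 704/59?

179/15

Expand x = 704/59 as a continued fraction with the Euclidean algorithm:
  704 = 11*59 + 55, so a_0 = 11.
  59 = 1*55 + 4, so a_1 = 1.
  55 = 13*4 + 3, so a_2 = 13.
  4 = 1*3 + 1, so a_3 = 1.
  3 = 3*1 + 0, so a_4 = 3.
so x = [11; 1, 13, 1, 3].
Convergents (p_i = a_i*p_{i-1} + p_{i-2}, q_i = a_i*q_{i-1} + q_{i-2} with p_{-2}=0, p_{-1}=1, q_{-2}=1, q_{-1}=0), until the denominator exceeds 34:
  i=0: a_0=11, p_0 = 11*1 + 0 = 11, q_0 = 11*0 + 1 = 1.
  i=1: a_1=1, p_1 = 1*11 + 1 = 12, q_1 = 1*1 + 0 = 1.
  i=2: a_2=13, p_2 = 13*12 + 11 = 167, q_2 = 13*1 + 1 = 14.
  i=3: a_3=1, p_3 = 1*167 + 12 = 179, q_3 = 1*14 + 1 = 15.
  i=4: a_4=3, p_4 = 3*179 + 167 = 704, q_4 = 3*15 + 14 = 59.
q_4 = 59 > 34, so the last convergent with denominator <= 34 is p_3/q_3 = 179/15.
The closest fraction with denominator <= 34 is either p_3/q_3 or the intermediate fraction (k*p_3 + p_2)/(k*q_3 + q_2) with the largest k >= 1 whose denominator stays <= 34; these approach x as k grows, and every other convergent or intermediate fraction in range is farther away.
Largest k: floor((34 - q_2)/q_3) = floor((34 - 14)/15) = 1.
That gives (1*179 + 167)/(1*15 + 14) = 346/29.
Compare the errors: |x - 179/15| = |704*15 - 179*59|/(59*15) = 1/885, and |x - 346/29| = |704*29 - 346*59|/(59*29) = 2/1711.
Cross-multiplying, 1*1711 = 1711 < 1770 = 2*885, so 1/885 is smaller: the convergent 179/15 is closer to x than 346/29.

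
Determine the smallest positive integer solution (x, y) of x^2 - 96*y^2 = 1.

First expand sqrt(96) as a continued fraction. With x_i = (sqrt(96) + m_i)/d_i and (m_0, d_0) = (0, 1): a_0 = floor(sqrt(96)) = 9, since 9^2 = 81 <= 96 < 100 = 10^2.
Iterate m_{i+1} = d_i*a_i - m_i, d_{i+1} = (96 - m_{i+1}^2)/d_i, a_{i+1} = floor((a_0 + m_{i+1})/d_{i+1}):
  m_1 = 1*9 - 0 = 9, d_1 = (96 - 9^2)/1 = 15/1 = 15, a_1 = floor((9 + 9)/15) = 1.
  m_2 = 15*1 - 9 = 6, d_2 = (96 - 6^2)/15 = 60/15 = 4, a_2 = floor((9 + 6)/4) = 3.
  m_3 = 4*3 - 6 = 6, d_3 = (96 - 6^2)/4 = 60/4 = 15, a_3 = floor((9 + 6)/15) = 1.
  m_4 = 15*1 - 6 = 9, d_4 = (96 - 9^2)/15 = 15/15 = 1, a_4 = floor((9 + 9)/1) = 18.
  m_5 = 1*18 - 9 = 9, d_5 = (96 - 9^2)/1 = 15/1 = 15: (m_5, d_5) = (m_1, d_1) = (9, 15), so from here the quotients repeat a_1, ..., a_4; the period length is 4.
So sqrt(96) = [9; (1, 3, 1, 18)] with period length k = 4.
k is even, so the fundamental solution of x^2 - 96y^2 = 1 is (p_{k-1}, q_{k-1}) = (p_3, q_3); compute convergents through index 3.
Convergents (p_i = a_i*p_{i-1} + p_{i-2}, q_i = a_i*q_{i-1} + q_{i-2} with p_{-2}=0, p_{-1}=1, q_{-2}=1, q_{-1}=0):
  i=0: a_0=9, p_0 = 9*1 + 0 = 9, q_0 = 9*0 + 1 = 1.
  i=1: a_1=1, p_1 = 1*9 + 1 = 10, q_1 = 1*1 + 0 = 1.
  i=2: a_2=3, p_2 = 3*10 + 9 = 39, q_2 = 3*1 + 1 = 4.
  i=3: a_3=1, p_3 = 1*39 + 10 = 49, q_3 = 1*4 + 1 = 5.
Check: 49^2 - 96*5^2 = 2401 - 2400 = 1, so (x, y) = (49, 5) solves the equation, and by the theorem it is the least positive solution.

(x, y) = (49, 5)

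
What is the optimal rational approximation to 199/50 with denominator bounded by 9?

4/1

Expand x = 199/50 as a continued fraction with the Euclidean algorithm:
  199 = 3*50 + 49, so a_0 = 3.
  50 = 1*49 + 1, so a_1 = 1.
  49 = 49*1 + 0, so a_2 = 49.
so x = [3; 1, 49].
Convergents (p_i = a_i*p_{i-1} + p_{i-2}, q_i = a_i*q_{i-1} + q_{i-2} with p_{-2}=0, p_{-1}=1, q_{-2}=1, q_{-1}=0), until the denominator exceeds 9:
  i=0: a_0=3, p_0 = 3*1 + 0 = 3, q_0 = 3*0 + 1 = 1.
  i=1: a_1=1, p_1 = 1*3 + 1 = 4, q_1 = 1*1 + 0 = 1.
  i=2: a_2=49, p_2 = 49*4 + 3 = 199, q_2 = 49*1 + 1 = 50.
q_2 = 50 > 9, so the last convergent with denominator <= 9 is p_1/q_1 = 4/1.
The closest fraction with denominator <= 9 is either p_1/q_1 or the intermediate fraction (k*p_1 + p_0)/(k*q_1 + q_0) with the largest k >= 1 whose denominator stays <= 9; these approach x as k grows, and every other convergent or intermediate fraction in range is farther away.
Largest k: floor((9 - q_0)/q_1) = floor((9 - 1)/1) = 8.
That gives (8*4 + 3)/(8*1 + 1) = 35/9.
Compare the errors: |x - 4/1| = |199*1 - 4*50|/(50*1) = 1/50, and |x - 35/9| = |199*9 - 35*50|/(50*9) = 41/450.
Cross-multiplying, 1*450 = 450 < 2050 = 41*50, so 1/50 is smaller: the convergent 4/1 is closer to x than 35/9.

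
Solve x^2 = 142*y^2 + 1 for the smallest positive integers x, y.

(x, y) = (143, 12)

First expand sqrt(142) as a continued fraction. With x_i = (sqrt(142) + m_i)/d_i and (m_0, d_0) = (0, 1): a_0 = floor(sqrt(142)) = 11, since 11^2 = 121 <= 142 < 144 = 12^2.
Iterate m_{i+1} = d_i*a_i - m_i, d_{i+1} = (142 - m_{i+1}^2)/d_i, a_{i+1} = floor((a_0 + m_{i+1})/d_{i+1}):
  m_1 = 1*11 - 0 = 11, d_1 = (142 - 11^2)/1 = 21/1 = 21, a_1 = floor((11 + 11)/21) = 1.
  m_2 = 21*1 - 11 = 10, d_2 = (142 - 10^2)/21 = 42/21 = 2, a_2 = floor((11 + 10)/2) = 10.
  m_3 = 2*10 - 10 = 10, d_3 = (142 - 10^2)/2 = 42/2 = 21, a_3 = floor((11 + 10)/21) = 1.
  m_4 = 21*1 - 10 = 11, d_4 = (142 - 11^2)/21 = 21/21 = 1, a_4 = floor((11 + 11)/1) = 22.
  m_5 = 1*22 - 11 = 11, d_5 = (142 - 11^2)/1 = 21/1 = 21: (m_5, d_5) = (m_1, d_1) = (11, 21), so from here the quotients repeat a_1, ..., a_4; the period length is 4.
So sqrt(142) = [11; (1, 10, 1, 22)] with period length k = 4.
k is even, so the fundamental solution of x^2 - 142y^2 = 1 is (p_{k-1}, q_{k-1}) = (p_3, q_3); compute convergents through index 3.
Convergents (p_i = a_i*p_{i-1} + p_{i-2}, q_i = a_i*q_{i-1} + q_{i-2} with p_{-2}=0, p_{-1}=1, q_{-2}=1, q_{-1}=0):
  i=0: a_0=11, p_0 = 11*1 + 0 = 11, q_0 = 11*0 + 1 = 1.
  i=1: a_1=1, p_1 = 1*11 + 1 = 12, q_1 = 1*1 + 0 = 1.
  i=2: a_2=10, p_2 = 10*12 + 11 = 131, q_2 = 10*1 + 1 = 11.
  i=3: a_3=1, p_3 = 1*131 + 12 = 143, q_3 = 1*11 + 1 = 12.
Check: 143^2 - 142*12^2 = 20449 - 20448 = 1, so (x, y) = (143, 12) solves the equation, and by the theorem it is the least positive solution.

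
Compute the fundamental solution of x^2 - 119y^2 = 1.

(x, y) = (120, 11)

First expand sqrt(119) as a continued fraction. With x_i = (sqrt(119) + m_i)/d_i and (m_0, d_0) = (0, 1): a_0 = floor(sqrt(119)) = 10, since 10^2 = 100 <= 119 < 121 = 11^2.
Iterate m_{i+1} = d_i*a_i - m_i, d_{i+1} = (119 - m_{i+1}^2)/d_i, a_{i+1} = floor((a_0 + m_{i+1})/d_{i+1}):
  m_1 = 1*10 - 0 = 10, d_1 = (119 - 10^2)/1 = 19/1 = 19, a_1 = floor((10 + 10)/19) = 1.
  m_2 = 19*1 - 10 = 9, d_2 = (119 - 9^2)/19 = 38/19 = 2, a_2 = floor((10 + 9)/2) = 9.
  m_3 = 2*9 - 9 = 9, d_3 = (119 - 9^2)/2 = 38/2 = 19, a_3 = floor((10 + 9)/19) = 1.
  m_4 = 19*1 - 9 = 10, d_4 = (119 - 10^2)/19 = 19/19 = 1, a_4 = floor((10 + 10)/1) = 20.
  m_5 = 1*20 - 10 = 10, d_5 = (119 - 10^2)/1 = 19/1 = 19: (m_5, d_5) = (m_1, d_1) = (10, 19), so from here the quotients repeat a_1, ..., a_4; the period length is 4.
So sqrt(119) = [10; (1, 9, 1, 20)] with period length k = 4.
k is even, so the fundamental solution of x^2 - 119y^2 = 1 is (p_{k-1}, q_{k-1}) = (p_3, q_3); compute convergents through index 3.
Convergents (p_i = a_i*p_{i-1} + p_{i-2}, q_i = a_i*q_{i-1} + q_{i-2} with p_{-2}=0, p_{-1}=1, q_{-2}=1, q_{-1}=0):
  i=0: a_0=10, p_0 = 10*1 + 0 = 10, q_0 = 10*0 + 1 = 1.
  i=1: a_1=1, p_1 = 1*10 + 1 = 11, q_1 = 1*1 + 0 = 1.
  i=2: a_2=9, p_2 = 9*11 + 10 = 109, q_2 = 9*1 + 1 = 10.
  i=3: a_3=1, p_3 = 1*109 + 11 = 120, q_3 = 1*10 + 1 = 11.
Check: 120^2 - 119*11^2 = 14400 - 14399 = 1, so (x, y) = (120, 11) solves the equation, and by the theorem it is the least positive solution.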